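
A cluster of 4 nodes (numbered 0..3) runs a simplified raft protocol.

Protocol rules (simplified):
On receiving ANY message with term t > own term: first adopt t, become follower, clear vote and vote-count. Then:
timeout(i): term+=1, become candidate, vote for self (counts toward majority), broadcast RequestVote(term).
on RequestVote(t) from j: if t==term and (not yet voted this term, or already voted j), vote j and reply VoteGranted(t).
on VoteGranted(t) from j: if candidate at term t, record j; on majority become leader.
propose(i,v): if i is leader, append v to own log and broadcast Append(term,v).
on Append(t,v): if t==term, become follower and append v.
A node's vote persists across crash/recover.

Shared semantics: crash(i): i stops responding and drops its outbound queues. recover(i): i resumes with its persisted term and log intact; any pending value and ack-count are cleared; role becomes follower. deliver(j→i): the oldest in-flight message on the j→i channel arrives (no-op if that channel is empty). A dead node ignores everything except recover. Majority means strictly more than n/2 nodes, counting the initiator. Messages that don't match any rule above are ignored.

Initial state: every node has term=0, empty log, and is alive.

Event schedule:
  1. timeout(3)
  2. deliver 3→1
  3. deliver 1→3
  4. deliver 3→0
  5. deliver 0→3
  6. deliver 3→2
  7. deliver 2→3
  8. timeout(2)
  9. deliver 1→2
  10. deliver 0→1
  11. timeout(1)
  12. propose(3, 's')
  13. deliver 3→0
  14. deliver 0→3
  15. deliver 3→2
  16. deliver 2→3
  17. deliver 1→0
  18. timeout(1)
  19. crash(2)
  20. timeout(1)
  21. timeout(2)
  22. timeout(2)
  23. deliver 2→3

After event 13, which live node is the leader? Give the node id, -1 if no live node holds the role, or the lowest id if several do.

e1 timeout(3): 3[cand,t=1,-]
e2 deliver 3→1: 1[foll,t=1,-]
e3 deliver 1→3: ·
e4 deliver 3→0: 0[foll,t=1,-]
e5 deliver 0→3: 3[lead,t=1,-]
e6 deliver 3→2: 2[foll,t=1,-]
e7 deliver 2→3: ·
e8 timeout(2): 2[cand,t=2,-]
e9 deliver 1→2: ·
e10 deliver 0→1: ·
e11 timeout(1): 1[cand,t=2,-]
e12 propose(3,'s'): 3[lead,t=1,s]
e13 deliver 3→0: 0[foll,t=1,s]

3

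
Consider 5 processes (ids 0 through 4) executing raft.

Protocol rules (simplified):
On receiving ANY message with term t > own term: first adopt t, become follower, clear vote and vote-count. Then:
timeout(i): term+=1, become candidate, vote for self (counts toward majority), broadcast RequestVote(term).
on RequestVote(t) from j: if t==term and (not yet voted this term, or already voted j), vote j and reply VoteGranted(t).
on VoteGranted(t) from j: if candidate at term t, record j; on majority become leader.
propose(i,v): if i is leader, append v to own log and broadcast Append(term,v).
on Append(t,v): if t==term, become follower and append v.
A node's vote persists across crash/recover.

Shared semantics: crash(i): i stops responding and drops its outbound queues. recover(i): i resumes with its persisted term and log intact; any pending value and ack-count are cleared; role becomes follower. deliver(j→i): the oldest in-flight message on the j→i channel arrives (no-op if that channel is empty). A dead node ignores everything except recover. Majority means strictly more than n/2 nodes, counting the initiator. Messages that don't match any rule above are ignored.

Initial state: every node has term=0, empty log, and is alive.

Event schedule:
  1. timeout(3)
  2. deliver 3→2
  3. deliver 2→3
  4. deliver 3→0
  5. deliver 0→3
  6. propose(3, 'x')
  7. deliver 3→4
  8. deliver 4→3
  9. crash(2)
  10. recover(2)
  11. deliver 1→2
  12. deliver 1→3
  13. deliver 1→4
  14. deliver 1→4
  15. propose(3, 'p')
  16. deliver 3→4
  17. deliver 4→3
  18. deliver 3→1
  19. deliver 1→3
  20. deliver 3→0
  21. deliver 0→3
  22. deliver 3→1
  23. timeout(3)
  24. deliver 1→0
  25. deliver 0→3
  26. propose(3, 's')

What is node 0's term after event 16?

1

[1] timeout(3) → N3(cand t1 [-])
[2] deliver 3→2 → N2(foll t1 [-])
[3] deliver 2→3 → ∅
[4] deliver 3→0 → N0(foll t1 [-])
[5] deliver 0→3 → N3(lead t1 [-])
[6] propose(3,'x') → N3(lead t1 [x])
[7] deliver 3→4 → N4(foll t1 [-])
[8] deliver 4→3 → ∅
[9] crash(2) → N2(✗foll t1 [-])
[10] recover(2) → N2(foll t1 [-])
[11] deliver 1→2 → ∅
[12] deliver 1→3 → ∅
[13] deliver 1→4 → ∅
[14] deliver 1→4 → ∅
[15] propose(3,'p') → N3(lead t1 [x,p])
[16] deliver 3→4 → N4(foll t1 [x])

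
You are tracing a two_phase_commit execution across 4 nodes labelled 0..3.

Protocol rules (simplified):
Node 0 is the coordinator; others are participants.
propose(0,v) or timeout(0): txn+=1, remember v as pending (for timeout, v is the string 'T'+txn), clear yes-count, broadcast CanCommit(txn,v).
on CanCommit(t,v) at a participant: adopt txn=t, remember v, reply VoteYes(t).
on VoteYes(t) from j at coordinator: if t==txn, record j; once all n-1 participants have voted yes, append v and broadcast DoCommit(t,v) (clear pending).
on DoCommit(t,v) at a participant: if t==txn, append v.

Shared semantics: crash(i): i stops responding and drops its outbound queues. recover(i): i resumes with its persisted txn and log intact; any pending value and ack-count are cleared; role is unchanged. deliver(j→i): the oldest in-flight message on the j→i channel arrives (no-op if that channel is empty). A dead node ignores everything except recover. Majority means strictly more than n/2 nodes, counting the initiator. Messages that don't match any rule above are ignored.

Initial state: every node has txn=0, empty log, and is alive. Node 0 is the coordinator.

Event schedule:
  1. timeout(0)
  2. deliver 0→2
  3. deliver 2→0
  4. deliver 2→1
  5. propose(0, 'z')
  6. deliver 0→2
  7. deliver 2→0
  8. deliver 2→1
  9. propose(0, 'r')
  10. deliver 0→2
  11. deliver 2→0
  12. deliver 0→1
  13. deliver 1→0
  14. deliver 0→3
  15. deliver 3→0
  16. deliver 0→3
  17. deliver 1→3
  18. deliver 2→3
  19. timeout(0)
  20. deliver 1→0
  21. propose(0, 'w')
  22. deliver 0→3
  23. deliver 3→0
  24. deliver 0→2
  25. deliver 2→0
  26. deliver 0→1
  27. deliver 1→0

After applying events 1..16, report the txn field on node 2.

3

step 1 timeout(0): 0={coor,t=1,log=-}
step 2 deliver 0→2: 2={part,t=1,log=-}
step 3 deliver 2→0: —
step 4 deliver 2→1: —
step 5 propose(0,'z'): 0={coor,t=2,log=-}
step 6 deliver 0→2: 2={part,t=2,log=-}
step 7 deliver 2→0: —
step 8 deliver 2→1: —
step 9 propose(0,'r'): 0={coor,t=3,log=-}
step 10 deliver 0→2: 2={part,t=3,log=-}
step 11 deliver 2→0: —
step 12 deliver 0→1: 1={part,t=1,log=-}
step 13 deliver 1→0: —
step 14 deliver 0→3: 3={part,t=1,log=-}
step 15 deliver 3→0: —
step 16 deliver 0→3: 3={part,t=2,log=-}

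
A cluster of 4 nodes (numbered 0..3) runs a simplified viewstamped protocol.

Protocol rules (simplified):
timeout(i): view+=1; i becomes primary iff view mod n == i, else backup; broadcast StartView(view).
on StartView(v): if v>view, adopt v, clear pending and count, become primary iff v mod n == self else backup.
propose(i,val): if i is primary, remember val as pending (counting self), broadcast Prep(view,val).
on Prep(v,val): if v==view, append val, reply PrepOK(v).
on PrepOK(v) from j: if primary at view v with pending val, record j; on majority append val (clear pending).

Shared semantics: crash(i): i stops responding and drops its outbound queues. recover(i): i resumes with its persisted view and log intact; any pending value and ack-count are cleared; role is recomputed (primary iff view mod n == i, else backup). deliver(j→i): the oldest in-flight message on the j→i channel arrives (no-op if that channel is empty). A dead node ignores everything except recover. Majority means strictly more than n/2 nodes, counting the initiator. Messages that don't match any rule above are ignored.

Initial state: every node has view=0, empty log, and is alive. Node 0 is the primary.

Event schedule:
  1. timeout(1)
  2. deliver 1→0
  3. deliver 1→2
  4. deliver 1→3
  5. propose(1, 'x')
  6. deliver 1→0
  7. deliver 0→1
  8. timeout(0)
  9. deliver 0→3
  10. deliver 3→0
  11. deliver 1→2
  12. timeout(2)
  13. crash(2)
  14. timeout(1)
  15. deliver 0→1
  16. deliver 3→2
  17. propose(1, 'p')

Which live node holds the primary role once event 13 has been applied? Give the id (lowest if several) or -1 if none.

step 1 timeout(1): 1={prim,v=1,log=-}
step 2 deliver 1→0: 0={back,v=1,log=-}
step 3 deliver 1→2: 2={back,v=1,log=-}
step 4 deliver 1→3: 3={back,v=1,log=-}
step 5 propose(1,'x'): —
step 6 deliver 1→0: 0={back,v=1,log=x}
step 7 deliver 0→1: —
step 8 timeout(0): 0={back,v=2,log=x}
step 9 deliver 0→3: 3={back,v=2,log=-}
step 10 deliver 3→0: —
step 11 deliver 1→2: 2={back,v=1,log=x}
step 12 timeout(2): 2={prim,v=2,log=x}
step 13 crash(2): 2={✗prim,v=2,log=x}

1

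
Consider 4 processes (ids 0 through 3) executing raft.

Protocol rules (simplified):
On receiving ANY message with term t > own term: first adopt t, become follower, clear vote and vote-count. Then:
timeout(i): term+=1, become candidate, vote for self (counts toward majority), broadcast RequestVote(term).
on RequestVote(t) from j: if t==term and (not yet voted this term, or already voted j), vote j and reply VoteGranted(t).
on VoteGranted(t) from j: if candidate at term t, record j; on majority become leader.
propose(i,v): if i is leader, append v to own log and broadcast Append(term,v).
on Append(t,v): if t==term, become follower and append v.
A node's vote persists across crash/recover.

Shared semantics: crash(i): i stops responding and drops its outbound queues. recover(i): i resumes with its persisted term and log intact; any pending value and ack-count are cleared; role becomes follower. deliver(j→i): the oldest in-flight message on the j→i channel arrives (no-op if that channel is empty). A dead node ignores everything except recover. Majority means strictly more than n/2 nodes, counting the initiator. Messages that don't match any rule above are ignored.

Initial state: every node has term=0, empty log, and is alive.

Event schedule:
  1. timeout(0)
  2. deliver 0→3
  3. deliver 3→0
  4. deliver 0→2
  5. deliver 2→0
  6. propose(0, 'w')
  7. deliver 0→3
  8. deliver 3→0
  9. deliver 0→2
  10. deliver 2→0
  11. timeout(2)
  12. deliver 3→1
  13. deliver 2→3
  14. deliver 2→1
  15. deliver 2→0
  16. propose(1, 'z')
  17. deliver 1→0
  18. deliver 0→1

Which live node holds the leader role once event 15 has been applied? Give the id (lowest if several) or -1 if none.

1. timeout(0):  <0:cand t1 ->
2. deliver 0→3:  <3:foll t1 ->
3. deliver 3→0:  nop
4. deliver 0→2:  <2:foll t1 ->
5. deliver 2→0:  <0:lead t1 ->
6. propose(0,'w'):  <0:lead t1 w>
7. deliver 0→3:  <3:foll t1 w>
8. deliver 3→0:  nop
9. deliver 0→2:  <2:foll t1 w>
10. deliver 2→0:  nop
11. timeout(2):  <2:cand t2 w>
12. deliver 3→1:  nop
13. deliver 2→3:  <3:foll t2 w>
14. deliver 2→1:  <1:foll t2 ->
15. deliver 2→0:  <0:foll t2 w>

-1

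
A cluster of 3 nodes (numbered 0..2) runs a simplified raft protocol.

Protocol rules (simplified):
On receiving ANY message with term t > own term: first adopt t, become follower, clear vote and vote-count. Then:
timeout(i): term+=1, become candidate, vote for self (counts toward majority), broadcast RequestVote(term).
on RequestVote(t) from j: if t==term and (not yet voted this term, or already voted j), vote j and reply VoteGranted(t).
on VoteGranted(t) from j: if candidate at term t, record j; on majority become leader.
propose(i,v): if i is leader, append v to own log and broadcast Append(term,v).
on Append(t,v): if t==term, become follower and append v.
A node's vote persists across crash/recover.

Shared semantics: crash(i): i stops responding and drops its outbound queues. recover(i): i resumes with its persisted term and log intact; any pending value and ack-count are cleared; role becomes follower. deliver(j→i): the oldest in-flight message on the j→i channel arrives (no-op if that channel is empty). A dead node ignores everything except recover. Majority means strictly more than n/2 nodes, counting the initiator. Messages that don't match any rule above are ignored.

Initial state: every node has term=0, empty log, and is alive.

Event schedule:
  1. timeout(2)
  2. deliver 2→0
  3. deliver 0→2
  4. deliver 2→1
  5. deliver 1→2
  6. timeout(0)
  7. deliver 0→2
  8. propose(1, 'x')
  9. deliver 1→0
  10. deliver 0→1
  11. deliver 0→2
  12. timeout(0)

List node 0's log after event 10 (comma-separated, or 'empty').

empty

[1] timeout(2) → N2(cand t1 [-])
[2] deliver 2→0 → N0(foll t1 [-])
[3] deliver 0→2 → N2(lead t1 [-])
[4] deliver 2→1 → N1(foll t1 [-])
[5] deliver 1→2 → ∅
[6] timeout(0) → N0(cand t2 [-])
[7] deliver 0→2 → N2(foll t2 [-])
[8] propose(1,'x') → ∅
[9] deliver 1→0 → ∅
[10] deliver 0→1 → N1(foll t2 [-])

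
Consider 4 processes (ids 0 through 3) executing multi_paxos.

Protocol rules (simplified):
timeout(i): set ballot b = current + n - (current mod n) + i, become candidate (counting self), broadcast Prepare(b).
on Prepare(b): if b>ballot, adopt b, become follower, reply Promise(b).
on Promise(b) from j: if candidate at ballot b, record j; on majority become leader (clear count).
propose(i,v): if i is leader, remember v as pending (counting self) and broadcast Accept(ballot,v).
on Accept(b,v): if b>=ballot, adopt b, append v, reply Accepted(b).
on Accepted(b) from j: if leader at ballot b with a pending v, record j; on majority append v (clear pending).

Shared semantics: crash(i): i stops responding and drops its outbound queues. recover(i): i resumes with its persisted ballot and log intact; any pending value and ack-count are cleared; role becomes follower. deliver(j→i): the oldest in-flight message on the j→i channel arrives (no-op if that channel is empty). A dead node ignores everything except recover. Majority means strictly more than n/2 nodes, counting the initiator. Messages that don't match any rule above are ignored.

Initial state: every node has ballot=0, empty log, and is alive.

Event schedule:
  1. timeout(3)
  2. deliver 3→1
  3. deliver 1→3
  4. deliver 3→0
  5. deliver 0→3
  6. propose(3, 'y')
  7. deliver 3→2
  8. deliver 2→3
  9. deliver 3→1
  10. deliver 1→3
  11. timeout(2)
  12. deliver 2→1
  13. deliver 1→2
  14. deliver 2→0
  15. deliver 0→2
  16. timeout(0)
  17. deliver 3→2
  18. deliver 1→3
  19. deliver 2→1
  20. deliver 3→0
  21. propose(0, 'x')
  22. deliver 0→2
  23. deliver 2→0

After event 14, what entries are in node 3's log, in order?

empty

1. timeout(3):  <3:cand b7 ->
2. deliver 3→1:  <1:foll b7 ->
3. deliver 1→3:  nop
4. deliver 3→0:  <0:foll b7 ->
5. deliver 0→3:  <3:lead b7 ->
6. propose(3,'y'):  nop
7. deliver 3→2:  <2:foll b7 ->
8. deliver 2→3:  nop
9. deliver 3→1:  <1:foll b7 y>
10. deliver 1→3:  nop
11. timeout(2):  <2:cand b10 ->
12. deliver 2→1:  <1:foll b10 y>
13. deliver 1→2:  nop
14. deliver 2→0:  <0:foll b10 ->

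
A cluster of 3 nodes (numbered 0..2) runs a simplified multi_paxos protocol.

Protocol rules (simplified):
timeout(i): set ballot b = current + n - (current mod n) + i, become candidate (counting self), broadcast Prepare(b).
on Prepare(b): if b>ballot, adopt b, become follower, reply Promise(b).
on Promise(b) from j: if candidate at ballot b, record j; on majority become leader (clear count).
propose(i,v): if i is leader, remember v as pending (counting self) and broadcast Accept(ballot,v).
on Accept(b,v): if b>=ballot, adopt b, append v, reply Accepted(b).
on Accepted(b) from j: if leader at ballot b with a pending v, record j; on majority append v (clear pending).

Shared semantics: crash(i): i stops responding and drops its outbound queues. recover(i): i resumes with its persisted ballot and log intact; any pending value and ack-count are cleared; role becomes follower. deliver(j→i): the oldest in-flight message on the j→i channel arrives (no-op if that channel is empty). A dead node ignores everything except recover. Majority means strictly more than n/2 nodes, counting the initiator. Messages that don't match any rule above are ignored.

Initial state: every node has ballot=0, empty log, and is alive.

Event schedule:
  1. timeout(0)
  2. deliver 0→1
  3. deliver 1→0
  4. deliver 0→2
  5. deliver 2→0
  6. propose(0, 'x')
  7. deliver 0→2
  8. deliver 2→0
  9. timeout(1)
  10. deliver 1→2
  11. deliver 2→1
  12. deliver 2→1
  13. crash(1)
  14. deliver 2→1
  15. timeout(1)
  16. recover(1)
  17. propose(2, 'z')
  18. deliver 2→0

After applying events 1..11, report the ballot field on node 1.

7

e1 timeout(0): 0[cand,b=3,-]
e2 deliver 0→1: 1[foll,b=3,-]
e3 deliver 1→0: 0[lead,b=3,-]
e4 deliver 0→2: 2[foll,b=3,-]
e5 deliver 2→0: ·
e6 propose(0,'x'): ·
e7 deliver 0→2: 2[foll,b=3,x]
e8 deliver 2→0: 0[lead,b=3,x]
e9 timeout(1): 1[cand,b=7,-]
e10 deliver 1→2: 2[foll,b=7,x]
e11 deliver 2→1: 1[lead,b=7,-]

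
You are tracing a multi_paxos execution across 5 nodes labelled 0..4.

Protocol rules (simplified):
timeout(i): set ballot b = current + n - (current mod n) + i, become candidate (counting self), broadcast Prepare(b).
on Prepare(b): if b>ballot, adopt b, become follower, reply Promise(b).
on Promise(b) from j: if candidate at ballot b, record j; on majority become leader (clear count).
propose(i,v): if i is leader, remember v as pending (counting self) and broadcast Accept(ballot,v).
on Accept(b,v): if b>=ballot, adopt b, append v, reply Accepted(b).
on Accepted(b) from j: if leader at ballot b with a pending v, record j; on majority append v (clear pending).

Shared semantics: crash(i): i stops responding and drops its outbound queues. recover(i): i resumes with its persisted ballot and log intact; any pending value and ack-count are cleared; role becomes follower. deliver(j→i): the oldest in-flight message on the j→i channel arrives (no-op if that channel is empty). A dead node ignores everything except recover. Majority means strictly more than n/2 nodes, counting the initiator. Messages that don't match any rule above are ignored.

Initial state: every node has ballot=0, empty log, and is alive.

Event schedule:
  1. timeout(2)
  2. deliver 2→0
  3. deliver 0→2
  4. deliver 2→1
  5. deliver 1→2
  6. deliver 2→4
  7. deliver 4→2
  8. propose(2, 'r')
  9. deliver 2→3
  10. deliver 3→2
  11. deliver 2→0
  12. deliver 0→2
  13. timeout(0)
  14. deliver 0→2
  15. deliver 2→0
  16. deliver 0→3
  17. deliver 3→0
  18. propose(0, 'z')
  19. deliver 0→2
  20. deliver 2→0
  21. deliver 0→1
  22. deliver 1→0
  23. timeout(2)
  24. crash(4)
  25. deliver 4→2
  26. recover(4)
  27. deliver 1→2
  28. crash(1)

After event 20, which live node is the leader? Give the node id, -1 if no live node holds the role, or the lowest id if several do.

0

1. timeout(2):  <2:cand b7 ->
2. deliver 2→0:  <0:foll b7 ->
3. deliver 0→2:  nop
4. deliver 2→1:  <1:foll b7 ->
5. deliver 1→2:  <2:lead b7 ->
6. deliver 2→4:  <4:foll b7 ->
7. deliver 4→2:  nop
8. propose(2,'r'):  nop
9. deliver 2→3:  <3:foll b7 ->
10. deliver 3→2:  nop
11. deliver 2→0:  <0:foll b7 r>
12. deliver 0→2:  nop
13. timeout(0):  <0:cand b10 r>
14. deliver 0→2:  <2:foll b10 ->
15. deliver 2→0:  nop
16. deliver 0→3:  <3:foll b10 ->
17. deliver 3→0:  <0:lead b10 r>
18. propose(0,'z'):  nop
19. deliver 0→2:  <2:foll b10 z>
20. deliver 2→0:  nop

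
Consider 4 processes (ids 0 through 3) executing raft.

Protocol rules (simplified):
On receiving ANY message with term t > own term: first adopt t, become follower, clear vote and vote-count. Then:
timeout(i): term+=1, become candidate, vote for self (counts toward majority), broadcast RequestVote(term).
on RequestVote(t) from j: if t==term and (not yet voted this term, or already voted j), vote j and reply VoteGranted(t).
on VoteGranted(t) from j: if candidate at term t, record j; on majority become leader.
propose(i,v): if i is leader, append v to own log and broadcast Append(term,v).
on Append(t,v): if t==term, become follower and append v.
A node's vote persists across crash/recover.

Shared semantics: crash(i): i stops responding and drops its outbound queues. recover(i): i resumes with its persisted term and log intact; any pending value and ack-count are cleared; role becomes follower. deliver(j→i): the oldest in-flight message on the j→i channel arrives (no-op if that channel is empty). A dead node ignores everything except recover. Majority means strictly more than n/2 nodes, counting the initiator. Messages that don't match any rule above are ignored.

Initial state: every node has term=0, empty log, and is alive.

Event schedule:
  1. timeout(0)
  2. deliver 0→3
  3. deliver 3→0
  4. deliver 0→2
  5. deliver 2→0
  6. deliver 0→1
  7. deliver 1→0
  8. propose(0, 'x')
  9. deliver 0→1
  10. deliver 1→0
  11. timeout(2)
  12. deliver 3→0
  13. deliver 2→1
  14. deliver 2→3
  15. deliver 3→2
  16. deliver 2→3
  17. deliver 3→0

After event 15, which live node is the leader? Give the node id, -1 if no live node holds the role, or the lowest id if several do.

step 1 timeout(0): 0={cand,t=1,log=-}
step 2 deliver 0→3: 3={foll,t=1,log=-}
step 3 deliver 3→0: —
step 4 deliver 0→2: 2={foll,t=1,log=-}
step 5 deliver 2→0: 0={lead,t=1,log=-}
step 6 deliver 0→1: 1={foll,t=1,log=-}
step 7 deliver 1→0: —
step 8 propose(0,'x'): 0={lead,t=1,log=x}
step 9 deliver 0→1: 1={foll,t=1,log=x}
step 10 deliver 1→0: —
step 11 timeout(2): 2={cand,t=2,log=-}
step 12 deliver 3→0: —
step 13 deliver 2→1: 1={foll,t=2,log=x}
step 14 deliver 2→3: 3={foll,t=2,log=-}
step 15 deliver 3→2: —

0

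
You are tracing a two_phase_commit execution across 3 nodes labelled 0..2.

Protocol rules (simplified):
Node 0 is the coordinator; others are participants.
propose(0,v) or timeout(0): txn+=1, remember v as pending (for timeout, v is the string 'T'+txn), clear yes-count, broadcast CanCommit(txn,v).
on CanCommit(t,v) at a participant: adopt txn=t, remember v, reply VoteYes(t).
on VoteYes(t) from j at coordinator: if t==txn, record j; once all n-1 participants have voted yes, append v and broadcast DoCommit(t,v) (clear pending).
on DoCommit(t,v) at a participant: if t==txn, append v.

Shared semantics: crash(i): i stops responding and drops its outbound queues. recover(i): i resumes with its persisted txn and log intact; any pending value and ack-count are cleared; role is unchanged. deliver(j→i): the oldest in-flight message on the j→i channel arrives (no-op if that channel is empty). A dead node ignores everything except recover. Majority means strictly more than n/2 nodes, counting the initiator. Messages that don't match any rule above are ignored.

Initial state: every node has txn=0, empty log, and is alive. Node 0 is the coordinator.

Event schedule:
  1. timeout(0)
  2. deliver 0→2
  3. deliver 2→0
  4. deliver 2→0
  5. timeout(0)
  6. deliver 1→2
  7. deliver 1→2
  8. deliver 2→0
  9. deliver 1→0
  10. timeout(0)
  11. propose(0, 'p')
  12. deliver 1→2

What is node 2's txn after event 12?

1

e1 timeout(0): 0[coor,t=1,-]
e2 deliver 0→2: 2[part,t=1,-]
e3 deliver 2→0: ·
e4 deliver 2→0: ·
e5 timeout(0): 0[coor,t=2,-]
e6 deliver 1→2: ·
e7 deliver 1→2: ·
e8 deliver 2→0: ·
e9 deliver 1→0: ·
e10 timeout(0): 0[coor,t=3,-]
e11 propose(0,'p'): 0[coor,t=4,-]
e12 deliver 1→2: ·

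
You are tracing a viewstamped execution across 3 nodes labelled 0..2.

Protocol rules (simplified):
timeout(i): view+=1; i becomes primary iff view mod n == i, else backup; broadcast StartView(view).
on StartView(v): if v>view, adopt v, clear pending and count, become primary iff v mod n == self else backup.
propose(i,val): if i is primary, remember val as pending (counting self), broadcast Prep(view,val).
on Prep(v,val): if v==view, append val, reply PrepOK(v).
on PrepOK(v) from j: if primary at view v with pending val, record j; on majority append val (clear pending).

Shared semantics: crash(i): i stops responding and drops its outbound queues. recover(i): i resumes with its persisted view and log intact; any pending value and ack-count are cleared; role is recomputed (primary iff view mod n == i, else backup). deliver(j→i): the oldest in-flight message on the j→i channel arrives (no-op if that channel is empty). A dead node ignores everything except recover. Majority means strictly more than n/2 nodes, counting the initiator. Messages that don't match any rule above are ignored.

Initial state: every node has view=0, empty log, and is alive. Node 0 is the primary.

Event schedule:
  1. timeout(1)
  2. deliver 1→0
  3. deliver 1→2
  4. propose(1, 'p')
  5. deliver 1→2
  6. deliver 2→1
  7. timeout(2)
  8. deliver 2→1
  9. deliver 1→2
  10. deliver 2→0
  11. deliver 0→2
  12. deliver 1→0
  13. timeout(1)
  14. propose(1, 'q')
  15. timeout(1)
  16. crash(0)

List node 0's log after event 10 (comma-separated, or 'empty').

[1] timeout(1) → N1(prim v1 [-])
[2] deliver 1→0 → N0(back v1 [-])
[3] deliver 1→2 → N2(back v1 [-])
[4] propose(1,'p') → ∅
[5] deliver 1→2 → N2(back v1 [p])
[6] deliver 2→1 → N1(prim v1 [p])
[7] timeout(2) → N2(prim v2 [p])
[8] deliver 2→1 → N1(back v2 [p])
[9] deliver 1→2 → ∅
[10] deliver 2→0 → N0(back v2 [-])

empty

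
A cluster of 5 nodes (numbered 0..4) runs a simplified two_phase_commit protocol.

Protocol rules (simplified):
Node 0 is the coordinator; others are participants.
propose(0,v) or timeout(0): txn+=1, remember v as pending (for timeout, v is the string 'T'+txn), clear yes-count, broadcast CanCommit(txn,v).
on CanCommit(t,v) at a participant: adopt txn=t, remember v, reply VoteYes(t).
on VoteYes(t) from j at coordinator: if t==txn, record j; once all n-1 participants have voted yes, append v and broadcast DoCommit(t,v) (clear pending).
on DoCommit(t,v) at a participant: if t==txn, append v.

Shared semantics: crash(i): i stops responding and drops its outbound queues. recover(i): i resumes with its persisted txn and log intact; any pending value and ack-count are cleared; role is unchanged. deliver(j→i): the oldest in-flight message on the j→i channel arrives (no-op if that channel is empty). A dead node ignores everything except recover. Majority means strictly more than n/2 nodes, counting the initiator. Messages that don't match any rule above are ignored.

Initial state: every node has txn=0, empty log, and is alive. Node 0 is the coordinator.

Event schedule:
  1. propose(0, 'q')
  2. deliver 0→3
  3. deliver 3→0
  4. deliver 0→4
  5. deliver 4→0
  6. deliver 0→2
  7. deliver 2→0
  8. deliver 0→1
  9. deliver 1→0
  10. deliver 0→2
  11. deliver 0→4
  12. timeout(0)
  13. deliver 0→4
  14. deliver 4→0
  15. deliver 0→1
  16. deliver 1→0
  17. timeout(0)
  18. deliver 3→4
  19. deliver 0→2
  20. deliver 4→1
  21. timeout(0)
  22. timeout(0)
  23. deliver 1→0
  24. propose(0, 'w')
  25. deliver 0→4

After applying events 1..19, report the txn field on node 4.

1. propose(0,'q'):  <0:coor t1 ->
2. deliver 0→3:  <3:part t1 ->
3. deliver 3→0:  nop
4. deliver 0→4:  <4:part t1 ->
5. deliver 4→0:  nop
6. deliver 0→2:  <2:part t1 ->
7. deliver 2→0:  nop
8. deliver 0→1:  <1:part t1 ->
9. deliver 1→0:  <0:coor t1 q>
10. deliver 0→2:  <2:part t1 q>
11. deliver 0→4:  <4:part t1 q>
12. timeout(0):  <0:coor t2 q>
13. deliver 0→4:  <4:part t2 q>
14. deliver 4→0:  nop
15. deliver 0→1:  <1:part t1 q>
16. deliver 1→0:  nop
17. timeout(0):  <0:coor t3 q>
18. deliver 3→4:  nop
19. deliver 0→2:  <2:part t2 q>

2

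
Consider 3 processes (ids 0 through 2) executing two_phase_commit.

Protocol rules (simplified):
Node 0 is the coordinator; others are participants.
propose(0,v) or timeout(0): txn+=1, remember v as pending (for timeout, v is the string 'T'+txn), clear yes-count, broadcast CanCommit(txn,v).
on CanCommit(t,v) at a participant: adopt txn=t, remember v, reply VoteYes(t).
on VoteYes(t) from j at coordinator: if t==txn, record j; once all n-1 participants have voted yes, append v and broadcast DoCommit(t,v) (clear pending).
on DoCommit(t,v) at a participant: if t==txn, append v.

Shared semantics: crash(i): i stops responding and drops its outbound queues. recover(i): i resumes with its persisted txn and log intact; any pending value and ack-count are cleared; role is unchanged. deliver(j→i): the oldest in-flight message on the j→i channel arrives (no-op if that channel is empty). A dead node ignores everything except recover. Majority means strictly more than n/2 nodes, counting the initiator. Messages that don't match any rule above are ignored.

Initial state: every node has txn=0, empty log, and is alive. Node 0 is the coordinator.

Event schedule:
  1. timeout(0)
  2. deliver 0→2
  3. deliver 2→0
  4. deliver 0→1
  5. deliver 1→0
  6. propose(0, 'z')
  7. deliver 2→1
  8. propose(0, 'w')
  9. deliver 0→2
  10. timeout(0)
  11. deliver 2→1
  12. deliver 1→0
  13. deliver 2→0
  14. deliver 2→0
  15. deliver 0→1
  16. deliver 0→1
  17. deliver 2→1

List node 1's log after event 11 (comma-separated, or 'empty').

1. timeout(0):  <0:coor t1 ->
2. deliver 0→2:  <2:part t1 ->
3. deliver 2→0:  nop
4. deliver 0→1:  <1:part t1 ->
5. deliver 1→0:  <0:coor t1 T1>
6. propose(0,'z'):  <0:coor t2 T1>
7. deliver 2→1:  nop
8. propose(0,'w'):  <0:coor t3 T1>
9. deliver 0→2:  <2:part t1 T1>
10. timeout(0):  <0:coor t4 T1>
11. deliver 2→1:  nop

empty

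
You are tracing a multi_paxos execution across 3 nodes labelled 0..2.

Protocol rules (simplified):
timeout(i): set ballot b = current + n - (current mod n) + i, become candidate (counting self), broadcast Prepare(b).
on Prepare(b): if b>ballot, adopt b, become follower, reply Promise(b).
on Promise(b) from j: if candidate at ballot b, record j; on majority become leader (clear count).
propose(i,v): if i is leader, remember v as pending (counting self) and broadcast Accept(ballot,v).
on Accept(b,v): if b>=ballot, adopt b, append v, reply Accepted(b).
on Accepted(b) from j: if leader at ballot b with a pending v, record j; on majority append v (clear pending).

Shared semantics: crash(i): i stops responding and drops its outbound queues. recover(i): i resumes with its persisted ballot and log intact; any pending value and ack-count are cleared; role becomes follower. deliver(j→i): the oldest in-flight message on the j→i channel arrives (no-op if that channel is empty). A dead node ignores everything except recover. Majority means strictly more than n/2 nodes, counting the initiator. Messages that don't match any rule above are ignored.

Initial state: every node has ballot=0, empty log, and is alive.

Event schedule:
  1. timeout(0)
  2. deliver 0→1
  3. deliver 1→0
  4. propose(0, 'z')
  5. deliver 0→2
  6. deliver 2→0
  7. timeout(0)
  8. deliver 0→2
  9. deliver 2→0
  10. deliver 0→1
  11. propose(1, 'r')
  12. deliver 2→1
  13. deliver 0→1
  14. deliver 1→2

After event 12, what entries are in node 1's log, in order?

1. timeout(0):  <0:cand b3 ->
2. deliver 0→1:  <1:foll b3 ->
3. deliver 1→0:  <0:lead b3 ->
4. propose(0,'z'):  nop
5. deliver 0→2:  <2:foll b3 ->
6. deliver 2→0:  nop
7. timeout(0):  <0:cand b6 ->
8. deliver 0→2:  <2:foll b3 z>
9. deliver 2→0:  nop
10. deliver 0→1:  <1:foll b3 z>
11. propose(1,'r'):  nop
12. deliver 2→1:  nop

z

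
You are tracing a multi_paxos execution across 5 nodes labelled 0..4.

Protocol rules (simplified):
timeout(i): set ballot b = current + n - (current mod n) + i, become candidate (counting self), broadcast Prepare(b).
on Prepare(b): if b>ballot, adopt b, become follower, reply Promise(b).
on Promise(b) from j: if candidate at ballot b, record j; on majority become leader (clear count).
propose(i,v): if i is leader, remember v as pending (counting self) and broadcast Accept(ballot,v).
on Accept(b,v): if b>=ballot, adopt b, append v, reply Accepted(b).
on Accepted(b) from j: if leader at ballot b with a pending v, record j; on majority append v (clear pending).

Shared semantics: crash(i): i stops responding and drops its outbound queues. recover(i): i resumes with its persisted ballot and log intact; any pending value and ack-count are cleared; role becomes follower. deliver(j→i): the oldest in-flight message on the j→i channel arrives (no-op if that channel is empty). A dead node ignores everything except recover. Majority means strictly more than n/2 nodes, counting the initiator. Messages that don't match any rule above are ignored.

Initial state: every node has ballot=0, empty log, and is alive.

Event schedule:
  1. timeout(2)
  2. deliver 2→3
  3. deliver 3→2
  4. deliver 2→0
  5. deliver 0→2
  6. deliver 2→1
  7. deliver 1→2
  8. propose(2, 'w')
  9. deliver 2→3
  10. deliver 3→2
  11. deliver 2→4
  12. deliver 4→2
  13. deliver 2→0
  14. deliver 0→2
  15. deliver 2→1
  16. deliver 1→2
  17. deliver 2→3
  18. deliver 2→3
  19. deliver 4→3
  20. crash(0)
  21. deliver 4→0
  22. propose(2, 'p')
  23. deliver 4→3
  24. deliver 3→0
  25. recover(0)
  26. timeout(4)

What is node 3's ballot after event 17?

e1 timeout(2): 2[cand,b=7,-]
e2 deliver 2→3: 3[foll,b=7,-]
e3 deliver 3→2: ·
e4 deliver 2→0: 0[foll,b=7,-]
e5 deliver 0→2: 2[lead,b=7,-]
e6 deliver 2→1: 1[foll,b=7,-]
e7 deliver 1→2: ·
e8 propose(2,'w'): ·
e9 deliver 2→3: 3[foll,b=7,w]
e10 deliver 3→2: ·
e11 deliver 2→4: 4[foll,b=7,-]
e12 deliver 4→2: ·
e13 deliver 2→0: 0[foll,b=7,w]
e14 deliver 0→2: 2[lead,b=7,w]
e15 deliver 2→1: 1[foll,b=7,w]
e16 deliver 1→2: ·
e17 deliver 2→3: ·

7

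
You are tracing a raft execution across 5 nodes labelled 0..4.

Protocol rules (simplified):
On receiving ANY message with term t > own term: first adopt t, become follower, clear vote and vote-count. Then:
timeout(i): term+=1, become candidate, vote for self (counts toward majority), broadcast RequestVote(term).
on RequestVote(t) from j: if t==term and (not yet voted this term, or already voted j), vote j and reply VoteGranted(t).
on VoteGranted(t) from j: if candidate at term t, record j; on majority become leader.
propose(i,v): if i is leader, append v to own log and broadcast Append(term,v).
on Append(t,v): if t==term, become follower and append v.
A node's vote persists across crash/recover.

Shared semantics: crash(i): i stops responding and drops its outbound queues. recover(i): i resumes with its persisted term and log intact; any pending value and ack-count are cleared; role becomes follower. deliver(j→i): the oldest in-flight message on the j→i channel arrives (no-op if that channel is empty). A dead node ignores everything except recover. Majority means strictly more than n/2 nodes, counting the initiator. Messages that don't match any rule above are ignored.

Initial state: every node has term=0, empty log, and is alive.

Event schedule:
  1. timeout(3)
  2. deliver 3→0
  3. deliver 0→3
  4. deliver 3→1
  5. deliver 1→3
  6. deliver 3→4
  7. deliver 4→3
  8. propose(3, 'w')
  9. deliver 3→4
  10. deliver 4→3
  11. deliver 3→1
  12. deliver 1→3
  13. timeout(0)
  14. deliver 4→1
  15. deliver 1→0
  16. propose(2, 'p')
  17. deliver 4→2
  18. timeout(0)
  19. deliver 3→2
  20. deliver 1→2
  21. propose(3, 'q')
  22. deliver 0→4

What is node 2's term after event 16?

step 1 timeout(3): 3={cand,t=1,log=-}
step 2 deliver 3→0: 0={foll,t=1,log=-}
step 3 deliver 0→3: —
step 4 deliver 3→1: 1={foll,t=1,log=-}
step 5 deliver 1→3: 3={lead,t=1,log=-}
step 6 deliver 3→4: 4={foll,t=1,log=-}
step 7 deliver 4→3: —
step 8 propose(3,'w'): 3={lead,t=1,log=w}
step 9 deliver 3→4: 4={foll,t=1,log=w}
step 10 deliver 4→3: —
step 11 deliver 3→1: 1={foll,t=1,log=w}
step 12 deliver 1→3: —
step 13 timeout(0): 0={cand,t=2,log=-}
step 14 deliver 4→1: —
step 15 deliver 1→0: —
step 16 propose(2,'p'): —

0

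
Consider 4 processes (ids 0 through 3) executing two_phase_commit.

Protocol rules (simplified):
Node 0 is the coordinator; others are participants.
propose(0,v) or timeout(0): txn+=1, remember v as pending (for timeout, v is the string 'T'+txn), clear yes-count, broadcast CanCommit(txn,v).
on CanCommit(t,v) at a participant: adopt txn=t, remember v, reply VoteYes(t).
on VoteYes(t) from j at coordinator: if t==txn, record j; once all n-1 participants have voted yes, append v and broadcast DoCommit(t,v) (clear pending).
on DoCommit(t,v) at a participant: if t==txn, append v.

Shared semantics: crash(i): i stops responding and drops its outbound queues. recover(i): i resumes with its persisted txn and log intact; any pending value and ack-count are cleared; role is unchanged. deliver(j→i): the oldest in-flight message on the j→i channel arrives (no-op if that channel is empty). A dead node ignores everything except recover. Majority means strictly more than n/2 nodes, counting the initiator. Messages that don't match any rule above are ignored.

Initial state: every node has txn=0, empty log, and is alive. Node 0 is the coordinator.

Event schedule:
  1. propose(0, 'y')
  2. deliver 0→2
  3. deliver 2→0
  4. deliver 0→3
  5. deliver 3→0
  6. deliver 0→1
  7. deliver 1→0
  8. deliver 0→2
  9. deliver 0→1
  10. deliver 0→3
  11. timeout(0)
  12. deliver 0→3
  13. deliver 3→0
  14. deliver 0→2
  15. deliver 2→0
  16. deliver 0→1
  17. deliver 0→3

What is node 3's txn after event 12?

[1] propose(0,'y') → N0(coor t1 [-])
[2] deliver 0→2 → N2(part t1 [-])
[3] deliver 2→0 → ∅
[4] deliver 0→3 → N3(part t1 [-])
[5] deliver 3→0 → ∅
[6] deliver 0→1 → N1(part t1 [-])
[7] deliver 1→0 → N0(coor t1 [y])
[8] deliver 0→2 → N2(part t1 [y])
[9] deliver 0→1 → N1(part t1 [y])
[10] deliver 0→3 → N3(part t1 [y])
[11] timeout(0) → N0(coor t2 [y])
[12] deliver 0→3 → N3(part t2 [y])

2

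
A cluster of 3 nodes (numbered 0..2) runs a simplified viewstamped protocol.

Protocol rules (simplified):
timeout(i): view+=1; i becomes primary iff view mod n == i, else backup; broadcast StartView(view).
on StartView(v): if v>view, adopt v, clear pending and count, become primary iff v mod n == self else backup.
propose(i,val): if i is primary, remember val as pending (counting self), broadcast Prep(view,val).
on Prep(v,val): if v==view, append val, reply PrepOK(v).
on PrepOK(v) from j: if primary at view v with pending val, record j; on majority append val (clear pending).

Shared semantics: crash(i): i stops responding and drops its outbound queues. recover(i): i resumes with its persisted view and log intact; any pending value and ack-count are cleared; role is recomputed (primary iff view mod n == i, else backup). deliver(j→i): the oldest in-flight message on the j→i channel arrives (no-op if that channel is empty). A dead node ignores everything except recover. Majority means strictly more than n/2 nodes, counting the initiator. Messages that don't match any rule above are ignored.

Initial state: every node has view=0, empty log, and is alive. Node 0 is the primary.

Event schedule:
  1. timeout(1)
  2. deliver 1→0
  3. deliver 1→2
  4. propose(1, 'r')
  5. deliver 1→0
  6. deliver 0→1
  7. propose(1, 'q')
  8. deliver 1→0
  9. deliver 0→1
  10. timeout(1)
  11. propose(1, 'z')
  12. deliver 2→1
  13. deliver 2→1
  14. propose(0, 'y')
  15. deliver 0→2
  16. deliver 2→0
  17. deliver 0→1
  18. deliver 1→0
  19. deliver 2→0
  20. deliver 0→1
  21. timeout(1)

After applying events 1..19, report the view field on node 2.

step 1 timeout(1): 1={prim,v=1,log=-}
step 2 deliver 1→0: 0={back,v=1,log=-}
step 3 deliver 1→2: 2={back,v=1,log=-}
step 4 propose(1,'r'): —
step 5 deliver 1→0: 0={back,v=1,log=r}
step 6 deliver 0→1: 1={prim,v=1,log=r}
step 7 propose(1,'q'): —
step 8 deliver 1→0: 0={back,v=1,log=r,q}
step 9 deliver 0→1: 1={prim,v=1,log=r,q}
step 10 timeout(1): 1={back,v=2,log=r,q}
step 11 propose(1,'z'): —
step 12 deliver 2→1: —
step 13 deliver 2→1: —
step 14 propose(0,'y'): —
step 15 deliver 0→2: —
step 16 deliver 2→0: —
step 17 deliver 0→1: —
step 18 deliver 1→0: 0={back,v=2,log=r,q}
step 19 deliver 2→0: —

1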